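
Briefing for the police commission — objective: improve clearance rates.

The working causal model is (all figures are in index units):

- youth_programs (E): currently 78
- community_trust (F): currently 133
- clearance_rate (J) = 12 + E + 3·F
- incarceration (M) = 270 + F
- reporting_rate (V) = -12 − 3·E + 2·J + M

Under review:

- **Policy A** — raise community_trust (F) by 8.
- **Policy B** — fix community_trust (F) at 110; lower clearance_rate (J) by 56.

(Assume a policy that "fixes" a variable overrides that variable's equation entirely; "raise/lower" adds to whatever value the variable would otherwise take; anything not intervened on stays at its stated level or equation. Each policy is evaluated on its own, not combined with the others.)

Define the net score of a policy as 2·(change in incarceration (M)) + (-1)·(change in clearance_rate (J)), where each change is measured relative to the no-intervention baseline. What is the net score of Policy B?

79

Baseline:
  E = 78
  F = 133
  J = 12 + 78 + 3·133 = 489
  M = 270 + 133 = 403
Policy B (F := 110, J − 56):
  E = 78
  F = 110
  J = 12 + 78 + 3·110 (−56 from intervention) = 364
  M = 270 + 110 = 380
ΔM = 380 − 403 = -23; ΔJ = 364 − 489 = -125
Score = 2·(-23) + (-1)·(-125) = 79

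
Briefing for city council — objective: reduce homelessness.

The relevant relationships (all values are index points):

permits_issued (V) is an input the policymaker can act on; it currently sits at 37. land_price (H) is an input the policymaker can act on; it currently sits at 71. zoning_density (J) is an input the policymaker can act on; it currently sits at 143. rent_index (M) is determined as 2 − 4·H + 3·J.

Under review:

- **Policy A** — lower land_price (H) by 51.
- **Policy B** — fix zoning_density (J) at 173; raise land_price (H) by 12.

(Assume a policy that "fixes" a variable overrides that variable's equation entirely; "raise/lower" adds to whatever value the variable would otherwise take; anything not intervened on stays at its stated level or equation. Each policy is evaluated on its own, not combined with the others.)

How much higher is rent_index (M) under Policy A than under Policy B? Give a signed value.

162

Policy A (H − 51):
  H = 71 − 51 = 20
  J = 143
  M = 2 − 4·20 + 3·143 = 351
Policy B (J := 173, H + 12):
  H = 71 + 12 = 83
  J = 173
  M = 2 − 4·83 + 3·173 = 189
M: 351 − 189 = 162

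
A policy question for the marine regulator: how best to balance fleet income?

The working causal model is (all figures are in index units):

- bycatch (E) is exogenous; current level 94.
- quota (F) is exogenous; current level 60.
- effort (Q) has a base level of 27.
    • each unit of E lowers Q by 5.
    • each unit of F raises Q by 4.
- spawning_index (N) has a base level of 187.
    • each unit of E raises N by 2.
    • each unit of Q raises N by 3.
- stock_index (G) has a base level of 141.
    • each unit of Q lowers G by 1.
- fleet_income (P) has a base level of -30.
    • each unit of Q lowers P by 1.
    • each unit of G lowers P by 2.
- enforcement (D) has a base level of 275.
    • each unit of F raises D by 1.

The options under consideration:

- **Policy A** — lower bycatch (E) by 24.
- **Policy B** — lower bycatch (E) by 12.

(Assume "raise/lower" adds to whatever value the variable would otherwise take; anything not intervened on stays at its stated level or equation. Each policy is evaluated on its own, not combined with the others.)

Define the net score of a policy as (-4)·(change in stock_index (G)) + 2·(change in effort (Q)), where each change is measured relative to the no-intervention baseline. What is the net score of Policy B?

360

Baseline:
  E = 94
  F = 60
  Q = 27 − 5·94 + 4·60 = -203
  G = 141 − (-203) = 344
Policy B (E − 12):
  E = 94 − 12 = 82
  F = 60
  Q = 27 − 5·82 + 4·60 = -143
  G = 141 − (-143) = 284
ΔG = 284 − 344 = -60; ΔQ = -143 − (-203) = 60
Score = (-4)·(-60) + 2·60 = 360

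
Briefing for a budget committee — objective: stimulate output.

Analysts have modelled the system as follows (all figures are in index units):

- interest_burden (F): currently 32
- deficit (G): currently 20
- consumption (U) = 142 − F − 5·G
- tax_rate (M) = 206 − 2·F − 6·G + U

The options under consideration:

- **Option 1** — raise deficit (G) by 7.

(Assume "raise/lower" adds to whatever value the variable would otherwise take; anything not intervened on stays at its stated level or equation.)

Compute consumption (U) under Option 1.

Option 1 (G + 7):
  F = 32
  G = 20 + 7 = 27
  U = 142 − 32 − 5·27 = -25

-25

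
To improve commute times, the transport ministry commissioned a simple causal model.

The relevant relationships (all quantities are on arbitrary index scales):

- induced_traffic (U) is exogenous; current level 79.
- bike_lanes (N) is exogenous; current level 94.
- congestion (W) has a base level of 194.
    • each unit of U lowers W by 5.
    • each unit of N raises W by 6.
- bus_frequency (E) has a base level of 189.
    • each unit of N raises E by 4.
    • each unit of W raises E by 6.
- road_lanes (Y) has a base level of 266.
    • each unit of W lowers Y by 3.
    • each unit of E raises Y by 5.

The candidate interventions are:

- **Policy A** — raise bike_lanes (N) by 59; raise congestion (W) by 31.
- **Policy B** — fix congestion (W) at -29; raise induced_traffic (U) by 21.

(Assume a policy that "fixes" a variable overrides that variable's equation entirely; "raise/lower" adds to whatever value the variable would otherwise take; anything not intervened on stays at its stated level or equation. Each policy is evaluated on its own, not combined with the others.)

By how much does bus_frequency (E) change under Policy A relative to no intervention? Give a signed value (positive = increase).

2546

Baseline:
  U = 79
  N = 94
  W = 194 − 5·79 + 6·94 = 363
  E = 189 + 4·94 + 6·363 = 2743
Policy A (N + 59, W + 31):
  U = 79
  N = 94 + 59 = 153
  W = 194 − 5·79 + 6·153 (+31 from intervention) = 748
  E = 189 + 4·153 + 6·748 = 5289
Change in E: 5289 − 2743 = 2546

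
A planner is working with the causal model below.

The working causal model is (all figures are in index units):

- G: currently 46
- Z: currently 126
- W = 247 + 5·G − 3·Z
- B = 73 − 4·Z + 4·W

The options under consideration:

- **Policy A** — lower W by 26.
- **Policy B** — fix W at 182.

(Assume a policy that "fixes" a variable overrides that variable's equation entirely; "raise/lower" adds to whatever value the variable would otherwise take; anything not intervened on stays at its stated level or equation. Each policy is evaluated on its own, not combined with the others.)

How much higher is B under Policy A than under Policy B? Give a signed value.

-436

Policy A (W − 26):
  G = 46
  Z = 126
  W = 247 + 5·46 − 3·126 (−26 from intervention) = 73
  B = 73 − 4·126 + 4·73 = -139
Policy B (W := 182):
  G = 46
  Z = 126
  W = 182
  B = 73 − 4·126 + 4·182 = 297
B: -139 − 297 = -436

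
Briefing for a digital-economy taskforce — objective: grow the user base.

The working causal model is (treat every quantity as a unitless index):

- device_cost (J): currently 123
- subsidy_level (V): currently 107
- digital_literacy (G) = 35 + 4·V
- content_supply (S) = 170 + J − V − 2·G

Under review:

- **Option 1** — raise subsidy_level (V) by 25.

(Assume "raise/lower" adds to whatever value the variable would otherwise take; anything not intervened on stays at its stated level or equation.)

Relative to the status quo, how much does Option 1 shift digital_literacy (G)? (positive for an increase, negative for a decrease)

Baseline:
  V = 107
  G = 35 + 4·107 = 463
Option 1 (V + 25):
  V = 107 + 25 = 132
  G = 35 + 4·132 = 563
Change in G: 563 − 463 = 100

100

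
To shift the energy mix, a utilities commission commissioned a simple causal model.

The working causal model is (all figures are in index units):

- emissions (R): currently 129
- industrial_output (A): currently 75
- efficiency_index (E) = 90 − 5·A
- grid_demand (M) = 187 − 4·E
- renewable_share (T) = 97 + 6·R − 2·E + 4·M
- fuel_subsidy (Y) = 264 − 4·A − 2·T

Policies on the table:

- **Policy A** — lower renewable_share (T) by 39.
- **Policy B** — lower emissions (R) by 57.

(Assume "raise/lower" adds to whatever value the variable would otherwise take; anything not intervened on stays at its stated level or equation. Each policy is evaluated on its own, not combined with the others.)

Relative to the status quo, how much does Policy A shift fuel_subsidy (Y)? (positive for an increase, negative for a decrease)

78

Baseline:
  R = 129
  A = 75
  E = 90 − 5·75 = -285
  M = 187 − 4·(-285) = 1327
  T = 97 + 6·129 − 2·(-285) + 4·1327 = 6749
  Y = 264 − 4·75 − 2·6749 = -13534
Policy A (T − 39):
  R = 129
  A = 75
  E = 90 − 5·75 = -285
  M = 187 − 4·(-285) = 1327
  T = 97 + 6·129 − 2·(-285) + 4·1327 (−39 from intervention) = 6710
  Y = 264 − 4·75 − 2·6710 = -13456
Change in Y: -13456 − (-13534) = 78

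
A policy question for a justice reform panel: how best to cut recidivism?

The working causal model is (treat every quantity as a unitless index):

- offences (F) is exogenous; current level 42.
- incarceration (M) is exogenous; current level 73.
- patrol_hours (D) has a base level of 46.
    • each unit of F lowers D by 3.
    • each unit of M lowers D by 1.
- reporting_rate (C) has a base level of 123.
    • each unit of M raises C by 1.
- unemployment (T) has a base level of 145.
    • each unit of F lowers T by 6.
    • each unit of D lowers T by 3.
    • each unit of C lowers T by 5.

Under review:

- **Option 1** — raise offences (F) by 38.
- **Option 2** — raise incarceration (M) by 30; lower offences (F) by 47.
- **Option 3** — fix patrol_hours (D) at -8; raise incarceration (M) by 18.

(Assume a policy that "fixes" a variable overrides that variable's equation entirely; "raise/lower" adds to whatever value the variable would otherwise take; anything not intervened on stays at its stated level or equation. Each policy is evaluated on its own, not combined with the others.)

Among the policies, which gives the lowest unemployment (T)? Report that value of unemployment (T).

-1153

Option 1 (F + 38):
  F = 42 + 38 = 80
  M = 73
  D = 46 − 3·80 − 73 = -267
  C = 123 + 73 = 196
  T = 145 − 6·80 − 3·(-267) − 5·196 = -514
Option 2 (M + 30, F − 47):
  F = 42 − 47 = -5
  M = 73 + 30 = 103
  D = 46 − 3·(-5) − 103 = -42
  C = 123 + 103 = 226
  T = 145 − 6·(-5) − 3·(-42) − 5·226 = -829
Option 3 (D := -8, M + 18):
  F = 42
  M = 73 + 18 = 91
  D = -8
  C = 123 + 91 = 214
  T = 145 − 6·42 − 3·(-8) − 5·214 = -1153
Comparing — Option 1: T=-514, Option 2: T=-829, Option 3: T=-1153. Lowest is -1153 (Option 3).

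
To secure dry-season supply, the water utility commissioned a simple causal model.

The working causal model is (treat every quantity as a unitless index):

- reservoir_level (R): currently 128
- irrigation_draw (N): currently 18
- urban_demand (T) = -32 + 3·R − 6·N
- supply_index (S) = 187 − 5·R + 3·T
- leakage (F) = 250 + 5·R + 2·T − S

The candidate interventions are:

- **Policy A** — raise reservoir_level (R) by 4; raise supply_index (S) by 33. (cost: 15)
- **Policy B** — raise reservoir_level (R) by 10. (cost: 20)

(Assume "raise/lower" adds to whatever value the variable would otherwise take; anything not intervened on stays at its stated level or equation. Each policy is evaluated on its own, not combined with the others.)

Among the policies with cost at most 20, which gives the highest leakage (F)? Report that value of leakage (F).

Policy A (R + 4, S + 33):
  R = 128 + 4 = 132
  N = 18
  T = -32 + 3·132 − 6·18 = 256
  S = 187 − 5·132 + 3·256 (+33 from intervention) = 328
  F = 250 + 5·132 + 2·256 − 328 = 1094
Policy B (R + 10):
  R = 128 + 10 = 138
  N = 18
  T = -32 + 3·138 − 6·18 = 274
  S = 187 − 5·138 + 3·274 = 319
  F = 250 + 5·138 + 2·274 − 319 = 1169
Comparing — Policy A: F=1094, Policy B: F=1169. Highest is 1169 (Policy B).

1169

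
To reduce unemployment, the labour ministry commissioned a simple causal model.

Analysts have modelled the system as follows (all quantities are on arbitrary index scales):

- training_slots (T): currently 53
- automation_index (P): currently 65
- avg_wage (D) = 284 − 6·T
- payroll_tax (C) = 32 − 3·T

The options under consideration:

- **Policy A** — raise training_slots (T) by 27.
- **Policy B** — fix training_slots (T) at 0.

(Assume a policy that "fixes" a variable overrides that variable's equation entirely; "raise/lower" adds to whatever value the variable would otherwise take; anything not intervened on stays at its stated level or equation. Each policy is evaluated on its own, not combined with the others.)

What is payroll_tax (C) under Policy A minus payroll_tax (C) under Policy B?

-240

Policy A (T + 27):
  T = 53 + 27 = 80
  C = 32 − 3·80 = -208
Policy B (T := 0):
  T = 0
  C = 32 − 3·0 = 32
C: -208 − 32 = -240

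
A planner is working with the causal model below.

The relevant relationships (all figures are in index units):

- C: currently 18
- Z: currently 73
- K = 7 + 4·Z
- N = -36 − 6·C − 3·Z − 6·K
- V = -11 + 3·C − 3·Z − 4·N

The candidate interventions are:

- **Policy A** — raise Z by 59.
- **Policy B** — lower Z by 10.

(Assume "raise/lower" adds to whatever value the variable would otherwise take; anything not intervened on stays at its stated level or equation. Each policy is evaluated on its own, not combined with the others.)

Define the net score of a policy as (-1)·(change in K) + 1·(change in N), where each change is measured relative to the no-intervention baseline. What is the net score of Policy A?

-1829

Baseline:
  C = 18
  Z = 73
  K = 7 + 4·73 = 299
  N = -36 − 6·18 − 3·73 − 6·299 = -2157
Policy A (Z + 59):
  C = 18
  Z = 73 + 59 = 132
  K = 7 + 4·132 = 535
  N = -36 − 6·18 − 3·132 − 6·535 = -3750
ΔK = 535 − 299 = 236; ΔN = -3750 − (-2157) = -1593
Score = (-1)·236 + 1·(-1593) = -1829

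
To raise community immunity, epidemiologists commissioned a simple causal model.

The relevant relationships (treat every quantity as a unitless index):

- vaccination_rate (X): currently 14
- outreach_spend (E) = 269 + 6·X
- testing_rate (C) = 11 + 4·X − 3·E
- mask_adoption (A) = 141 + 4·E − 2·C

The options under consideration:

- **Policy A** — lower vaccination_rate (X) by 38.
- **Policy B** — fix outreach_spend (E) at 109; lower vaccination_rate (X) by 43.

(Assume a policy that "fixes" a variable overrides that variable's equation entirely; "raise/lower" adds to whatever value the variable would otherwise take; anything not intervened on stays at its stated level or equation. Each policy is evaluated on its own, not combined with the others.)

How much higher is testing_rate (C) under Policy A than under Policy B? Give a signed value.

Policy A (X − 38):
  X = 14 − 38 = -24
  E = 269 + 6·(-24) = 125
  C = 11 + 4·(-24) − 3·125 = -460
Policy B (E := 109, X − 43):
  X = 14 − 43 = -29
  E = 109
  C = 11 + 4·(-29) − 3·109 = -432
C: -460 − (-432) = -28

-28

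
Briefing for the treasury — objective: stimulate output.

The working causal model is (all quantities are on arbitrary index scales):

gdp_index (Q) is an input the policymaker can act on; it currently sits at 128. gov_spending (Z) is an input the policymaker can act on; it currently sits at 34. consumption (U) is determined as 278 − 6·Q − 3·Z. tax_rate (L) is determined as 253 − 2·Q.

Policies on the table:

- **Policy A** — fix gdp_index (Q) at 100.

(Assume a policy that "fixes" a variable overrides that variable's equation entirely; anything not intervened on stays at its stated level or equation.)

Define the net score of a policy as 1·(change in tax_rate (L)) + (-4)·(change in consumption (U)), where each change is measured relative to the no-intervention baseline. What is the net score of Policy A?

-616

Baseline:
  Q = 128
  Z = 34
  U = 278 − 6·128 − 3·34 = -592
  L = 253 − 2·128 = -3
Policy A (Q := 100):
  Q = 100
  Z = 34
  U = 278 − 6·100 − 3·34 = -424
  L = 253 − 2·100 = 53
ΔL = 53 − (-3) = 56; ΔU = -424 − (-592) = 168
Score = 1·56 + (-4)·168 = -616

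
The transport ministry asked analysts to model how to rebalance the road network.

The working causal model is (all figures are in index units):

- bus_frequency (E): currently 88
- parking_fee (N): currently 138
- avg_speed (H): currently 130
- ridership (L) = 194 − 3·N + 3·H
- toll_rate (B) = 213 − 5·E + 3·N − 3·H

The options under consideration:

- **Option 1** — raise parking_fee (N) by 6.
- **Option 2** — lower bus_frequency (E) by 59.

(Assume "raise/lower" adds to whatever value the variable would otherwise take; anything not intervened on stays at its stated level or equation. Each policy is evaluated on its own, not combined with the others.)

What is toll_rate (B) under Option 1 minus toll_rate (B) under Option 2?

-277

Option 1 (N + 6):
  E = 88
  N = 138 + 6 = 144
  H = 130
  B = 213 − 5·88 + 3·144 − 3·130 = -185
Option 2 (E − 59):
  E = 88 − 59 = 29
  N = 138
  H = 130
  B = 213 − 5·29 + 3·138 − 3·130 = 92
B: -185 − 92 = -277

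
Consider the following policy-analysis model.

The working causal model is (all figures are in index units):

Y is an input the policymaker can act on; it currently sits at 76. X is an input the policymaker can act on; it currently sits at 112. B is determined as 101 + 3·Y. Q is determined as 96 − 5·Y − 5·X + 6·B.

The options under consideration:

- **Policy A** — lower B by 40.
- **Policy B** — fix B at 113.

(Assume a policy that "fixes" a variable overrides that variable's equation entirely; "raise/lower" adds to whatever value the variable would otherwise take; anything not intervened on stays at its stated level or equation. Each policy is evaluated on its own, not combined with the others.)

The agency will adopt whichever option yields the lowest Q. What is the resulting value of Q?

Policy A (B − 40):
  Y = 76
  X = 112
  B = 101 + 3·76 (−40 from intervention) = 289
  Q = 96 − 5·76 − 5·112 + 6·289 = 890
Policy B (B := 113):
  Y = 76
  X = 112
  B = 113
  Q = 96 − 5·76 − 5·112 + 6·113 = -166
Comparing — Policy A: Q=890, Policy B: Q=-166. Lowest is -166 (Policy B).

-166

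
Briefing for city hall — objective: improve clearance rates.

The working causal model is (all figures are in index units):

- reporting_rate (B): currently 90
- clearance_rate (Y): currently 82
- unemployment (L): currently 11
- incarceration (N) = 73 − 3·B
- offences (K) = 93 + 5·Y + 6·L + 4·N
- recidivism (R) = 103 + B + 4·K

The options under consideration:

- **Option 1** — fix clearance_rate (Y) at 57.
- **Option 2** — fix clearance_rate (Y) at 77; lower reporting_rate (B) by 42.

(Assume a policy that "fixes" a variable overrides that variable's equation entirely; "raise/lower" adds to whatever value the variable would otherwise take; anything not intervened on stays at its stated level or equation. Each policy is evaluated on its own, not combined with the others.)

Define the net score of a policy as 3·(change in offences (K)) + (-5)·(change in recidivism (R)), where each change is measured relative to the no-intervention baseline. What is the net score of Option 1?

2125

Baseline:
  B = 90
  Y = 82
  L = 11
  N = 73 − 3·90 = -197
  K = 93 + 5·82 + 6·11 + 4·(-197) = -219
  R = 103 + 90 + 4·(-219) = -683
Option 1 (Y := 57):
  B = 90
  Y = 57
  L = 11
  N = 73 − 3·90 = -197
  K = 93 + 5·57 + 6·11 + 4·(-197) = -344
  R = 103 + 90 + 4·(-344) = -1183
ΔK = -344 − (-219) = -125; ΔR = -1183 − (-683) = -500
Score = 3·(-125) + (-5)·(-500) = 2125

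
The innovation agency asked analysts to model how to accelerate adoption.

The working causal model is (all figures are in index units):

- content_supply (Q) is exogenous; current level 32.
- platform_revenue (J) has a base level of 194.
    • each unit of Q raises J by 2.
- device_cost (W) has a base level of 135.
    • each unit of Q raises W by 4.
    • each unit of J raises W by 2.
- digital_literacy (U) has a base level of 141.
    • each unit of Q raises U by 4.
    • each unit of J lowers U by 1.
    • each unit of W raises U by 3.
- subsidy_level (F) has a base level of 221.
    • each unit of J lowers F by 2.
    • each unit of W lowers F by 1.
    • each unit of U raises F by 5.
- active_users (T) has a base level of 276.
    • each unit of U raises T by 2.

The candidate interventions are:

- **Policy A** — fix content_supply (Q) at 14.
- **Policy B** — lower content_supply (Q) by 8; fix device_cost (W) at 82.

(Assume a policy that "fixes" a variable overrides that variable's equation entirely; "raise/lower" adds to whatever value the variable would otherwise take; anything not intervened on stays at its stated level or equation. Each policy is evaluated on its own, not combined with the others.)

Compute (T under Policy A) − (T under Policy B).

Policy A (Q := 14):
  Q = 14
  J = 194 + 2·14 = 222
  W = 135 + 4·14 + 2·222 = 635
  U = 141 + 4·14 − 222 + 3·635 = 1880
  T = 276 + 2·1880 = 4036
Policy B (Q − 8, W := 82):
  Q = 32 − 8 = 24
  J = 194 + 2·24 = 242
  W = 82
  U = 141 + 4·24 − 242 + 3·82 = 241
  T = 276 + 2·241 = 758
T: 4036 − 758 = 3278

3278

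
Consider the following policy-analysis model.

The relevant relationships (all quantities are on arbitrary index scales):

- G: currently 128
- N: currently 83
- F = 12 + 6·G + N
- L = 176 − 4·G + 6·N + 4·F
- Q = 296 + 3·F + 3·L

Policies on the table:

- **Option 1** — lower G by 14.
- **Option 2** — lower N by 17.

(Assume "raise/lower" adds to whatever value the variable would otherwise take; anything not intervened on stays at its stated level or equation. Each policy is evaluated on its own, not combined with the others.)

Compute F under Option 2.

Option 2 (N − 17):
  G = 128
  N = 83 − 17 = 66
  F = 12 + 6·128 + 66 = 846

846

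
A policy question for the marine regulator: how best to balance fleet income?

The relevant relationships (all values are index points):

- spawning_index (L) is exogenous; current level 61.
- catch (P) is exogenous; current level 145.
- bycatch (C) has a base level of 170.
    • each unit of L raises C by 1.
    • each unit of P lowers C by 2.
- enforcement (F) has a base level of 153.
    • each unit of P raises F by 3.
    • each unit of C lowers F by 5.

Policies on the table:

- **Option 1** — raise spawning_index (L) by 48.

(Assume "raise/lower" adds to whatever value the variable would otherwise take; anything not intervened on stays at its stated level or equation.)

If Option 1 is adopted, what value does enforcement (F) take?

643

Option 1 (L + 48):
  L = 61 + 48 = 109
  P = 145
  C = 170 + 109 − 2·145 = -11
  F = 153 + 3·145 − 5·(-11) = 643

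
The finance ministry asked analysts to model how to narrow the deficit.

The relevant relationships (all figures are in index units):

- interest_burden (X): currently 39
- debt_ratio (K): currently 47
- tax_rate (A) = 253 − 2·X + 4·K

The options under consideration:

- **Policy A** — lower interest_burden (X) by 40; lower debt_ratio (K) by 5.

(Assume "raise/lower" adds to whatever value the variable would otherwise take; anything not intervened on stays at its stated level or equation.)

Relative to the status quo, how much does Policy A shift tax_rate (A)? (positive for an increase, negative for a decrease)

Baseline:
  X = 39
  K = 47
  A = 253 − 2·39 + 4·47 = 363
Policy A (X − 40, K − 5):
  X = 39 − 40 = -1
  K = 47 − 5 = 42
  A = 253 − 2·(-1) + 4·42 = 423
Change in A: 423 − 363 = 60

60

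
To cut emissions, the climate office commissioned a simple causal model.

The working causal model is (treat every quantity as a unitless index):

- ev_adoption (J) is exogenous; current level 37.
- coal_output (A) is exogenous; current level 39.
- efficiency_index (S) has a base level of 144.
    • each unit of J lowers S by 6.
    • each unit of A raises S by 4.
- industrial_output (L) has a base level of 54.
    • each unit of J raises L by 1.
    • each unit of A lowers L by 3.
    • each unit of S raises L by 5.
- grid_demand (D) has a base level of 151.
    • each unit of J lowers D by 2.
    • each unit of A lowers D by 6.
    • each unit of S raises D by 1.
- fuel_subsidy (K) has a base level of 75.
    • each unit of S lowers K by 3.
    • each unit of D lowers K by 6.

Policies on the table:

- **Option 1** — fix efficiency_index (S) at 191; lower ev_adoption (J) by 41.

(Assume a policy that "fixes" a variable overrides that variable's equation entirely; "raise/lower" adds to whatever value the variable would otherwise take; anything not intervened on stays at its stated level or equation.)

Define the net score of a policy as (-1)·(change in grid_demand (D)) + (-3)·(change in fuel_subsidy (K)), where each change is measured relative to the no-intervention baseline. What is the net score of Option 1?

4332

Baseline:
  J = 37
  A = 39
  S = 144 − 6·37 + 4·39 = 78
  D = 151 − 2·37 − 6·39 + 78 = -79
  K = 75 − 3·78 − 6·(-79) = 315
Option 1 (S := 191, J − 41):
  J = 37 − 41 = -4
  A = 39
  S = 191
  D = 151 − 2·(-4) − 6·39 + 191 = 116
  K = 75 − 3·191 − 6·116 = -1194
ΔD = 116 − (-79) = 195; ΔK = -1194 − 315 = -1509
Score = (-1)·195 + (-3)·(-1509) = 4332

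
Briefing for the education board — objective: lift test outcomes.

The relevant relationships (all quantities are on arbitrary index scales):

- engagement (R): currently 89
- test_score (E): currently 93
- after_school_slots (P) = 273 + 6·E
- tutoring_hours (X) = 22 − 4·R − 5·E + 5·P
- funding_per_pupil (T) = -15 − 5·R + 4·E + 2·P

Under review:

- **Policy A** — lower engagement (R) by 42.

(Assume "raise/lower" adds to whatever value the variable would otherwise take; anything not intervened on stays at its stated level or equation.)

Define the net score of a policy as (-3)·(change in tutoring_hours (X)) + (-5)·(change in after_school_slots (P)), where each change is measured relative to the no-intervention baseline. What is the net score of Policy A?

Baseline:
  R = 89
  E = 93
  P = 273 + 6·93 = 831
  X = 22 − 4·89 − 5·93 + 5·831 = 3356
Policy A (R − 42):
  R = 89 − 42 = 47
  E = 93
  P = 273 + 6·93 = 831
  X = 22 − 4·47 − 5·93 + 5·831 = 3524
ΔX = 3524 − 3356 = 168; ΔP = 831 − 831 = 0
Score = (-3)·168 + (-5)·0 = -504

-504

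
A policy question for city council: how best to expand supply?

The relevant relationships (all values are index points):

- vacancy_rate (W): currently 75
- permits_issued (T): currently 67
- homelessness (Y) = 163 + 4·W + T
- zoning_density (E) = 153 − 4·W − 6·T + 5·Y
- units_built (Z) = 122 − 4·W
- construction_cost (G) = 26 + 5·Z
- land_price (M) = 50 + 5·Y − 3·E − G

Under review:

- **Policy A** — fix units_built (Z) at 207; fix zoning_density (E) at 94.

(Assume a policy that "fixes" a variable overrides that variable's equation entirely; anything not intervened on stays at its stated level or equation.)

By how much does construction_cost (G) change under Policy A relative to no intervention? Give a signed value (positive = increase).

Baseline:
  W = 75
  Z = 122 − 4·75 = -178
  G = 26 + 5·(-178) = -864
Policy A (Z := 207, E := 94):
  W = 75
  Z = 207
  G = 26 + 5·207 = 1061
Change in G: 1061 − (-864) = 1925

1925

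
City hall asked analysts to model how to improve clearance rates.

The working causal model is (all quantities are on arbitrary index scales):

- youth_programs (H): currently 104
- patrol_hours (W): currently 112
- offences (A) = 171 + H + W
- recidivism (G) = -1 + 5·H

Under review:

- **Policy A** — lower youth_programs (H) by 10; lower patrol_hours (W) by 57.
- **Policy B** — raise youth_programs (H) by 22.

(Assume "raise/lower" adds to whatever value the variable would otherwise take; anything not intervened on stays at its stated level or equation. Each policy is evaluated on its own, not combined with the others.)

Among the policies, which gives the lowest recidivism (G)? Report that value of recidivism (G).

Policy A (H − 10, W − 57):
  H = 104 − 10 = 94
  G = -1 + 5·94 = 469
Policy B (H + 22):
  H = 104 + 22 = 126
  G = -1 + 5·126 = 629
Comparing — Policy A: G=469, Policy B: G=629. Lowest is 469 (Policy A).

469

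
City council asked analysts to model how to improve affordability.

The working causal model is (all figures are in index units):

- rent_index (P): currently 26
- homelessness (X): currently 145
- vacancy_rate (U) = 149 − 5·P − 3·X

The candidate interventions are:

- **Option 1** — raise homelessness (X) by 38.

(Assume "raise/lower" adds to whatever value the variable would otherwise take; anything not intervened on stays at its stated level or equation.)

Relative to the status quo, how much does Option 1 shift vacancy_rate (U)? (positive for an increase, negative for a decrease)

-114

Baseline:
  P = 26
  X = 145
  U = 149 − 5·26 − 3·145 = -416
Option 1 (X + 38):
  P = 26
  X = 145 + 38 = 183
  U = 149 − 5·26 − 3·183 = -530
Change in U: -530 − (-416) = -114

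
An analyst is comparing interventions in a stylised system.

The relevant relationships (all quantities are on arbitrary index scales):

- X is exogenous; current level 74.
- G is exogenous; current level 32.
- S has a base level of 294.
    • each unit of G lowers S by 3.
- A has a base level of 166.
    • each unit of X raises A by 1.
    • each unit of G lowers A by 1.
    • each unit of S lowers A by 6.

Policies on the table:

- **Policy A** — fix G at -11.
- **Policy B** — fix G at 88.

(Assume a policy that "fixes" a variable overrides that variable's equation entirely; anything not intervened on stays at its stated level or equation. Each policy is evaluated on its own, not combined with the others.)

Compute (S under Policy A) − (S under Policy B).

297

Policy A (G := -11):
  G = -11
  S = 294 − 3·(-11) = 327
Policy B (G := 88):
  G = 88
  S = 294 − 3·88 = 30
S: 327 − 30 = 297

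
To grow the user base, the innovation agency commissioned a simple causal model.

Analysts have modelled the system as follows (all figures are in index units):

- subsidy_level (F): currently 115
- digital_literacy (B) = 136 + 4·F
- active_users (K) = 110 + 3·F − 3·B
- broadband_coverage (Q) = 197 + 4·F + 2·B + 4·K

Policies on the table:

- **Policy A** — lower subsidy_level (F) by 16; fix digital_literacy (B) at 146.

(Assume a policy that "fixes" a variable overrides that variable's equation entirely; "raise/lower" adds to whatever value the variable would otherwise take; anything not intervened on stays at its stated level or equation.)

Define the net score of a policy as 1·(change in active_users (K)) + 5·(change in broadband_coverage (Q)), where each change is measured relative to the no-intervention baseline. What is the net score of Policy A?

Baseline:
  F = 115
  B = 136 + 4·115 = 596
  K = 110 + 3·115 − 3·596 = -1333
  Q = 197 + 4·115 + 2·596 + 4·(-1333) = -3483
Policy A (F − 16, B := 146):
  F = 115 − 16 = 99
  B = 146
  K = 110 + 3·99 − 3·146 = -31
  Q = 197 + 4·99 + 2·146 + 4·(-31) = 761
ΔK = -31 − (-1333) = 1302; ΔQ = 761 − (-3483) = 4244
Score = 1·1302 + 5·4244 = 22522

22522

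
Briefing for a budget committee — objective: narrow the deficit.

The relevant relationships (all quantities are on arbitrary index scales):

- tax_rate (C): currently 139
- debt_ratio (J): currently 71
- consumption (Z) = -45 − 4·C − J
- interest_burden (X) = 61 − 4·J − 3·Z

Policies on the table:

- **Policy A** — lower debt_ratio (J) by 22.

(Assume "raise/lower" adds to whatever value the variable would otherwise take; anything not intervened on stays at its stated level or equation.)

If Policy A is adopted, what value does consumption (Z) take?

-650

Policy A (J − 22):
  C = 139
  J = 71 − 22 = 49
  Z = -45 − 4·139 − 49 = -650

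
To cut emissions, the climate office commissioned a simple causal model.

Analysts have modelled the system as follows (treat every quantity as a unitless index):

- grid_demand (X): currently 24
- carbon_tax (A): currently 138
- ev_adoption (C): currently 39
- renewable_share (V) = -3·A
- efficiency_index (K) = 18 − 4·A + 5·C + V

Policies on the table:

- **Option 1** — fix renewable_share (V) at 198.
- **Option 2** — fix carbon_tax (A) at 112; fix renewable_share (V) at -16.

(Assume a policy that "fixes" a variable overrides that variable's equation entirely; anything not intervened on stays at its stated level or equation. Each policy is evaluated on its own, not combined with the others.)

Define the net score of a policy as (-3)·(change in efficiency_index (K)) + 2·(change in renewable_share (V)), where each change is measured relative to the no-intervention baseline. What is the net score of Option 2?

-710

Baseline:
  A = 138
  C = 39
  V = 0 − 3·138 = -414
  K = 18 − 4·138 + 5·39 + (-414) = -753
Option 2 (A := 112, V := -16):
  A = 112
  C = 39
  V = -16
  K = 18 − 4·112 + 5·39 + (-16) = -251
ΔK = -251 − (-753) = 502; ΔV = -16 − (-414) = 398
Score = (-3)·502 + 2·398 = -710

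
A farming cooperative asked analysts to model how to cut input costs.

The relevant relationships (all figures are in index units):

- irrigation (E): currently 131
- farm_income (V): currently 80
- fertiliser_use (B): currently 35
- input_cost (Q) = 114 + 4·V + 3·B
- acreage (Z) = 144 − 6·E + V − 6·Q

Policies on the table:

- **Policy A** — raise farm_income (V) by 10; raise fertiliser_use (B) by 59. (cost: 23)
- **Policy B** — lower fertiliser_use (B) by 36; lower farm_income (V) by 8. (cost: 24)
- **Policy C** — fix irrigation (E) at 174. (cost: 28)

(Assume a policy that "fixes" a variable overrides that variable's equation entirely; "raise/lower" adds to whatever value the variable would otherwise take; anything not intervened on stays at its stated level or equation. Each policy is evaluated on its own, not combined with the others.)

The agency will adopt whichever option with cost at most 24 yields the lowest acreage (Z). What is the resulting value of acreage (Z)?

Policy A (V + 10, B + 59):
  E = 131
  V = 80 + 10 = 90
  B = 35 + 59 = 94
  Q = 114 + 4·90 + 3·94 = 756
  Z = 144 − 6·131 + 90 − 6·756 = -5088
Policy B (B − 36, V − 8):
  E = 131
  V = 80 − 8 = 72
  B = 35 − 36 = -1
  Q = 114 + 4·72 + 3·(-1) = 399
  Z = 144 − 6·131 + 72 − 6·399 = -2964
Comparing — Policy A: Z=-5088, Policy B: Z=-2964. Lowest is -5088 (Policy A).

-5088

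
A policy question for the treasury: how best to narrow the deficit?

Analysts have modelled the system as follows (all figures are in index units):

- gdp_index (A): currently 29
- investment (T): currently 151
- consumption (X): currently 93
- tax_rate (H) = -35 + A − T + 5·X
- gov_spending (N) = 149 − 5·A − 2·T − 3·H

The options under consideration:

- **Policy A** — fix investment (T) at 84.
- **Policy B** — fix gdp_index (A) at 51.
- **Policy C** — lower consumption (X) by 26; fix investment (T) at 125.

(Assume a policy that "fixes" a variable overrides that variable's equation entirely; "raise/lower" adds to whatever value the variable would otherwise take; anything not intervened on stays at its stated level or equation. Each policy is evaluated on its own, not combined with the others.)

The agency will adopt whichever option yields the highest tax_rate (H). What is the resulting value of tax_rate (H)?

Policy A (T := 84):
  A = 29
  T = 84
  X = 93
  H = -35 + 29 − 84 + 5·93 = 375
Policy B (A := 51):
  A = 51
  T = 151
  X = 93
  H = -35 + 51 − 151 + 5·93 = 330
Policy C (X − 26, T := 125):
  A = 29
  T = 125
  X = 93 − 26 = 67
  H = -35 + 29 − 125 + 5·67 = 204
Comparing — Policy A: H=375, Policy B: H=330, Policy C: H=204. Highest is 375 (Policy A).

375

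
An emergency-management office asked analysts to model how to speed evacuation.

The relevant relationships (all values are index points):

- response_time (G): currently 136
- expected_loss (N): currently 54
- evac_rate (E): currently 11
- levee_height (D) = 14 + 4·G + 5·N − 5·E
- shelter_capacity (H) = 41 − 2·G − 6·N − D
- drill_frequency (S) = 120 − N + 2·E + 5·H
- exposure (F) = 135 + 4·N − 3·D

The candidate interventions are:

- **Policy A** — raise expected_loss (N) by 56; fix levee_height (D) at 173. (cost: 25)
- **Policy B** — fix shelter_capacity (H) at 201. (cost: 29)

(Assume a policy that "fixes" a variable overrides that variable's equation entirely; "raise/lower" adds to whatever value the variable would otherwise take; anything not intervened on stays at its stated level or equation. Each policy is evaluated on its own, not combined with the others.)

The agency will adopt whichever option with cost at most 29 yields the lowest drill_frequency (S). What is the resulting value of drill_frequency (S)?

-5288

Policy A (N + 56, D := 173):
  G = 136
  N = 54 + 56 = 110
  E = 11
  D = 173
  H = 41 − 2·136 − 6·110 − 173 = -1064
  S = 120 − 110 + 2·11 + 5·(-1064) = -5288
Policy B (H := 201):
  G = 136
  N = 54
  E = 11
  D = 14 + 4·136 + 5·54 − 5·11 = 773
  H = 201
  S = 120 − 54 + 2·11 + 5·201 = 1093
Comparing — Policy A: S=-5288, Policy B: S=1093. Lowest is -5288 (Policy A).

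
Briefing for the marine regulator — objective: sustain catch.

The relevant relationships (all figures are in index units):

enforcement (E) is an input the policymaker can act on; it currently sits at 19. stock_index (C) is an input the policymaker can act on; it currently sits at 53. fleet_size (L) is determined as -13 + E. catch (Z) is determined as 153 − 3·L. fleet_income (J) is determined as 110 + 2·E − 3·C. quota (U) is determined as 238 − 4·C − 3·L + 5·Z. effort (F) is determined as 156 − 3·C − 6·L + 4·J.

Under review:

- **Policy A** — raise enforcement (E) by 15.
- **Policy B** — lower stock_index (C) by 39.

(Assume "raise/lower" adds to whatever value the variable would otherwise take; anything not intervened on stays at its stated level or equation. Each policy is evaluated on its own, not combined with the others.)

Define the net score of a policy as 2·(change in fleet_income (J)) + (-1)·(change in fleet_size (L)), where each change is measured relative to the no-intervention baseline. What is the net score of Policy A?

45

Baseline:
  E = 19
  C = 53
  L = -13 + 19 = 6
  J = 110 + 2·19 − 3·53 = -11
Policy A (E + 15):
  E = 19 + 15 = 34
  C = 53
  L = -13 + 34 = 21
  J = 110 + 2·34 − 3·53 = 19
ΔJ = 19 − (-11) = 30; ΔL = 21 − 6 = 15
Score = 2·30 + (-1)·15 = 45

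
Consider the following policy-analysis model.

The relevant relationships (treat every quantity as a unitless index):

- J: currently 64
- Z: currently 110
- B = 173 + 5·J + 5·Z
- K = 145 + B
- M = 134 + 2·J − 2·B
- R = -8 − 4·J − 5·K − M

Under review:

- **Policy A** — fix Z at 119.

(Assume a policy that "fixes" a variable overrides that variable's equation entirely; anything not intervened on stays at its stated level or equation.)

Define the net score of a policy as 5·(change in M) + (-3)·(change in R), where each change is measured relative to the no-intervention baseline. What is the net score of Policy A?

-45

Baseline:
  J = 64
  Z = 110
  B = 173 + 5·64 + 5·110 = 1043
  K = 145 + 1043 = 1188
  M = 134 + 2·64 − 2·1043 = -1824
  R = -8 − 4·64 − 5·1188 − (-1824) = -4380
Policy A (Z := 119):
  J = 64
  Z = 119
  B = 173 + 5·64 + 5·119 = 1088
  K = 145 + 1088 = 1233
  M = 134 + 2·64 − 2·1088 = -1914
  R = -8 − 4·64 − 5·1233 − (-1914) = -4515
ΔM = -1914 − (-1824) = -90; ΔR = -4515 − (-4380) = -135
Score = 5·(-90) + (-3)·(-135) = -45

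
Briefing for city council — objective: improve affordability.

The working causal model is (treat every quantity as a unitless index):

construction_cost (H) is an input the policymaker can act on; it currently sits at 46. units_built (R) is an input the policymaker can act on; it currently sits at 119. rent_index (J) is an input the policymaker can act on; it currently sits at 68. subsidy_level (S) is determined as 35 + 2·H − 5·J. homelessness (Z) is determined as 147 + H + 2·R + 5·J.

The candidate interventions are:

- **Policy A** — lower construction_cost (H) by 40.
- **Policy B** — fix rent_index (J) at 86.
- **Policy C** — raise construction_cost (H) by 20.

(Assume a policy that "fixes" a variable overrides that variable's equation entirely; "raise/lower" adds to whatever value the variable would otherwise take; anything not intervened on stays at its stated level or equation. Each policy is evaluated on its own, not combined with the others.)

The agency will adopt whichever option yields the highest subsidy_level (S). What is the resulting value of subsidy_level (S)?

-173

Policy A (H − 40):
  H = 46 − 40 = 6
  J = 68
  S = 35 + 2·6 − 5·68 = -293
Policy B (J := 86):
  H = 46
  J = 86
  S = 35 + 2·46 − 5·86 = -303
Policy C (H + 20):
  H = 46 + 20 = 66
  J = 68
  S = 35 + 2·66 − 5·68 = -173
Comparing — Policy A: S=-293, Policy B: S=-303, Policy C: S=-173. Highest is -173 (Policy C).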